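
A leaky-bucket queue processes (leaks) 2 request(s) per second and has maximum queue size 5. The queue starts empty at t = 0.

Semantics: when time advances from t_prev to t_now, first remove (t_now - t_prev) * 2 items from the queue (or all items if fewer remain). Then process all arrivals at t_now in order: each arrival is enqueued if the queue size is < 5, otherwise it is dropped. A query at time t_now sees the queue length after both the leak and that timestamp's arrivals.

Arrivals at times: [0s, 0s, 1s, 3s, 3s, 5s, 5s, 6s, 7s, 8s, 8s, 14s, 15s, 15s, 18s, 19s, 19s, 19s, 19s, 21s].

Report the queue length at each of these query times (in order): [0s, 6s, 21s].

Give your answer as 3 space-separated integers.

Queue lengths at query times:
  query t=0s: backlog = 2
  query t=6s: backlog = 1
  query t=21s: backlog = 1

Answer: 2 1 1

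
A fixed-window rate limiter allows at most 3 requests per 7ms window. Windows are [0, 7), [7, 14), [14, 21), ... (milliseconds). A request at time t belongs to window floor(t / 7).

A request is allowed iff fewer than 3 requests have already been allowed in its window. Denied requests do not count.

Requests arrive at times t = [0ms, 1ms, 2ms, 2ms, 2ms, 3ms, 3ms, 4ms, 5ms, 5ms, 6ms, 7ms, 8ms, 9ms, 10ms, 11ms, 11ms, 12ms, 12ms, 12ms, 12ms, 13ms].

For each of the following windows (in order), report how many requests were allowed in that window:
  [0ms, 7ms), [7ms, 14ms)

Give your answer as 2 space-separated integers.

Processing requests:
  req#1 t=0ms (window 0): ALLOW
  req#2 t=1ms (window 0): ALLOW
  req#3 t=2ms (window 0): ALLOW
  req#4 t=2ms (window 0): DENY
  req#5 t=2ms (window 0): DENY
  req#6 t=3ms (window 0): DENY
  req#7 t=3ms (window 0): DENY
  req#8 t=4ms (window 0): DENY
  req#9 t=5ms (window 0): DENY
  req#10 t=5ms (window 0): DENY
  req#11 t=6ms (window 0): DENY
  req#12 t=7ms (window 1): ALLOW
  req#13 t=8ms (window 1): ALLOW
  req#14 t=9ms (window 1): ALLOW
  req#15 t=10ms (window 1): DENY
  req#16 t=11ms (window 1): DENY
  req#17 t=11ms (window 1): DENY
  req#18 t=12ms (window 1): DENY
  req#19 t=12ms (window 1): DENY
  req#20 t=12ms (window 1): DENY
  req#21 t=12ms (window 1): DENY
  req#22 t=13ms (window 1): DENY

Allowed counts by window: 3 3

Answer: 3 3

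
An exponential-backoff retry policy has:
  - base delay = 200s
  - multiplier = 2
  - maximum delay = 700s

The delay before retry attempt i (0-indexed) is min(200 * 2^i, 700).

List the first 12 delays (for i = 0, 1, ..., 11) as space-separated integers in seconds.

Computing each delay:
  i=0: min(200*2^0, 700) = 200
  i=1: min(200*2^1, 700) = 400
  i=2: min(200*2^2, 700) = 700
  i=3: min(200*2^3, 700) = 700
  i=4: min(200*2^4, 700) = 700
  i=5: min(200*2^5, 700) = 700
  i=6: min(200*2^6, 700) = 700
  i=7: min(200*2^7, 700) = 700
  i=8: min(200*2^8, 700) = 700
  i=9: min(200*2^9, 700) = 700
  i=10: min(200*2^10, 700) = 700
  i=11: min(200*2^11, 700) = 700

Answer: 200 400 700 700 700 700 700 700 700 700 700 700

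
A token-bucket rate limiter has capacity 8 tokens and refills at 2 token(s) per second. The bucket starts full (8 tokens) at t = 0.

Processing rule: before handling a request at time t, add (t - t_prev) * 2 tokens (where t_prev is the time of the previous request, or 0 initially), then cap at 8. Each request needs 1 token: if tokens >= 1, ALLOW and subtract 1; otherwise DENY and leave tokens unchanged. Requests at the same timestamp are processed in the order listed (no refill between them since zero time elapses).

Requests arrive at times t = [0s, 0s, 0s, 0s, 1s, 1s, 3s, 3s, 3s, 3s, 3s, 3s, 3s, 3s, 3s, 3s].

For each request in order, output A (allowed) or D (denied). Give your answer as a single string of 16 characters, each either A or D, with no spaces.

Simulating step by step:
  req#1 t=0s: ALLOW
  req#2 t=0s: ALLOW
  req#3 t=0s: ALLOW
  req#4 t=0s: ALLOW
  req#5 t=1s: ALLOW
  req#6 t=1s: ALLOW
  req#7 t=3s: ALLOW
  req#8 t=3s: ALLOW
  req#9 t=3s: ALLOW
  req#10 t=3s: ALLOW
  req#11 t=3s: ALLOW
  req#12 t=3s: ALLOW
  req#13 t=3s: ALLOW
  req#14 t=3s: ALLOW
  req#15 t=3s: DENY
  req#16 t=3s: DENY

Answer: AAAAAAAAAAAAAADD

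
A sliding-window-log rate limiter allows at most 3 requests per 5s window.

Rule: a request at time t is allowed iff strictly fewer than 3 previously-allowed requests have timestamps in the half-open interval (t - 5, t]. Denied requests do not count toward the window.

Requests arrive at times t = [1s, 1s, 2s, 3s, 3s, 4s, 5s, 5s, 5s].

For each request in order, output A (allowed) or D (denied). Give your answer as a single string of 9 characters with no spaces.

Answer: AAADDDDDD

Derivation:
Tracking allowed requests in the window:
  req#1 t=1s: ALLOW
  req#2 t=1s: ALLOW
  req#3 t=2s: ALLOW
  req#4 t=3s: DENY
  req#5 t=3s: DENY
  req#6 t=4s: DENY
  req#7 t=5s: DENY
  req#8 t=5s: DENY
  req#9 t=5s: DENY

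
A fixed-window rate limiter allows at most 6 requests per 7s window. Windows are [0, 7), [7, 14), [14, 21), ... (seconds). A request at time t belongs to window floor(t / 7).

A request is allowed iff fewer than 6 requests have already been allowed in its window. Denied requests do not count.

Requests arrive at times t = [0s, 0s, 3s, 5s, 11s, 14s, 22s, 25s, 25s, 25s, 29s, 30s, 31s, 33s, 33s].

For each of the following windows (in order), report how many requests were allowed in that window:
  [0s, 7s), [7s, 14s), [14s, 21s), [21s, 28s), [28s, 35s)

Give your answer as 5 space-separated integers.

Processing requests:
  req#1 t=0s (window 0): ALLOW
  req#2 t=0s (window 0): ALLOW
  req#3 t=3s (window 0): ALLOW
  req#4 t=5s (window 0): ALLOW
  req#5 t=11s (window 1): ALLOW
  req#6 t=14s (window 2): ALLOW
  req#7 t=22s (window 3): ALLOW
  req#8 t=25s (window 3): ALLOW
  req#9 t=25s (window 3): ALLOW
  req#10 t=25s (window 3): ALLOW
  req#11 t=29s (window 4): ALLOW
  req#12 t=30s (window 4): ALLOW
  req#13 t=31s (window 4): ALLOW
  req#14 t=33s (window 4): ALLOW
  req#15 t=33s (window 4): ALLOW

Allowed counts by window: 4 1 1 4 5

Answer: 4 1 1 4 5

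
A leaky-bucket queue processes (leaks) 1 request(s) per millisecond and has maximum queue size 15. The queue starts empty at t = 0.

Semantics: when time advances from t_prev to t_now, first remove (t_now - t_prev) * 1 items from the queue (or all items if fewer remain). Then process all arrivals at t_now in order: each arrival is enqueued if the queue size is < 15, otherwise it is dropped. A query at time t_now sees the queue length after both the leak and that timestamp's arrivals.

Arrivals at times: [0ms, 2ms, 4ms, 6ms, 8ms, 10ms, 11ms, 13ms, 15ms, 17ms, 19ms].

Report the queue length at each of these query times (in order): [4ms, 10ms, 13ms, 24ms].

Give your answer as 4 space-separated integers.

Queue lengths at query times:
  query t=4ms: backlog = 1
  query t=10ms: backlog = 1
  query t=13ms: backlog = 1
  query t=24ms: backlog = 0

Answer: 1 1 1 0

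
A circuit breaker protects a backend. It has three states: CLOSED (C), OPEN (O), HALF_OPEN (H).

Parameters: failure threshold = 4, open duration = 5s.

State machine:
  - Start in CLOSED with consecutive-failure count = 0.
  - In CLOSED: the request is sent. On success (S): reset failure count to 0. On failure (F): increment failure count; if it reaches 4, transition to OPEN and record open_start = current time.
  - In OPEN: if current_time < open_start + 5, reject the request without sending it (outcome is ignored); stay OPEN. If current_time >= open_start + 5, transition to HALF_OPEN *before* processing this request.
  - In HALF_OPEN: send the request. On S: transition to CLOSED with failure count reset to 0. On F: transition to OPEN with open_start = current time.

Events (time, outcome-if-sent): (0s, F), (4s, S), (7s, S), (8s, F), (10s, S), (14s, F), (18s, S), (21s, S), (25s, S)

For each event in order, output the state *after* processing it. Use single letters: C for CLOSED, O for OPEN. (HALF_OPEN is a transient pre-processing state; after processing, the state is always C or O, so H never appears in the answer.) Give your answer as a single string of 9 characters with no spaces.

Answer: CCCCCCCCC

Derivation:
State after each event:
  event#1 t=0s outcome=F: state=CLOSED
  event#2 t=4s outcome=S: state=CLOSED
  event#3 t=7s outcome=S: state=CLOSED
  event#4 t=8s outcome=F: state=CLOSED
  event#5 t=10s outcome=S: state=CLOSED
  event#6 t=14s outcome=F: state=CLOSED
  event#7 t=18s outcome=S: state=CLOSED
  event#8 t=21s outcome=S: state=CLOSED
  event#9 t=25s outcome=S: state=CLOSED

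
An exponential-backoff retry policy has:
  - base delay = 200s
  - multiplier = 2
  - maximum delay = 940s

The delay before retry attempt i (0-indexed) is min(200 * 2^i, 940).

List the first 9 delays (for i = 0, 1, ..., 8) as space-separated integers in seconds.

Computing each delay:
  i=0: min(200*2^0, 940) = 200
  i=1: min(200*2^1, 940) = 400
  i=2: min(200*2^2, 940) = 800
  i=3: min(200*2^3, 940) = 940
  i=4: min(200*2^4, 940) = 940
  i=5: min(200*2^5, 940) = 940
  i=6: min(200*2^6, 940) = 940
  i=7: min(200*2^7, 940) = 940
  i=8: min(200*2^8, 940) = 940

Answer: 200 400 800 940 940 940 940 940 940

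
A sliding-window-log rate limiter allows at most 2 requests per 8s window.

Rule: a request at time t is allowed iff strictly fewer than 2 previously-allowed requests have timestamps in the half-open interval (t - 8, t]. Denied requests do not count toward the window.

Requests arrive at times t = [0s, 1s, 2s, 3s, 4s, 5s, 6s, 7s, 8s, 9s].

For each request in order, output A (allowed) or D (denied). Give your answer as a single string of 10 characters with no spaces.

Answer: AADDDDDDAA

Derivation:
Tracking allowed requests in the window:
  req#1 t=0s: ALLOW
  req#2 t=1s: ALLOW
  req#3 t=2s: DENY
  req#4 t=3s: DENY
  req#5 t=4s: DENY
  req#6 t=5s: DENY
  req#7 t=6s: DENY
  req#8 t=7s: DENY
  req#9 t=8s: ALLOW
  req#10 t=9s: ALLOW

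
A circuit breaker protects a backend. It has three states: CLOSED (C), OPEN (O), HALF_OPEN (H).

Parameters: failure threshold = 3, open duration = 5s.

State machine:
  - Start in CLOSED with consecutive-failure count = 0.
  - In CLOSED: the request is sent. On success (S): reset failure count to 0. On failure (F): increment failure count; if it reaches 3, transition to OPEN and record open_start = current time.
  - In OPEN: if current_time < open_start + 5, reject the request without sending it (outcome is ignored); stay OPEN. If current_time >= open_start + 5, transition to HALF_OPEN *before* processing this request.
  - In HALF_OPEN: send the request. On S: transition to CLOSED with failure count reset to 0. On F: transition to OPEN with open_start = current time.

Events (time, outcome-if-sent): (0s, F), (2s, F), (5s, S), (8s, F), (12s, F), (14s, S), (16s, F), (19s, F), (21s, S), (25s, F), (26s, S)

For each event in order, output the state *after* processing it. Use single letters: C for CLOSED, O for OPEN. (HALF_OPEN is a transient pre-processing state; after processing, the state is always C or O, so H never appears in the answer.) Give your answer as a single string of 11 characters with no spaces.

State after each event:
  event#1 t=0s outcome=F: state=CLOSED
  event#2 t=2s outcome=F: state=CLOSED
  event#3 t=5s outcome=S: state=CLOSED
  event#4 t=8s outcome=F: state=CLOSED
  event#5 t=12s outcome=F: state=CLOSED
  event#6 t=14s outcome=S: state=CLOSED
  event#7 t=16s outcome=F: state=CLOSED
  event#8 t=19s outcome=F: state=CLOSED
  event#9 t=21s outcome=S: state=CLOSED
  event#10 t=25s outcome=F: state=CLOSED
  event#11 t=26s outcome=S: state=CLOSED

Answer: CCCCCCCCCCC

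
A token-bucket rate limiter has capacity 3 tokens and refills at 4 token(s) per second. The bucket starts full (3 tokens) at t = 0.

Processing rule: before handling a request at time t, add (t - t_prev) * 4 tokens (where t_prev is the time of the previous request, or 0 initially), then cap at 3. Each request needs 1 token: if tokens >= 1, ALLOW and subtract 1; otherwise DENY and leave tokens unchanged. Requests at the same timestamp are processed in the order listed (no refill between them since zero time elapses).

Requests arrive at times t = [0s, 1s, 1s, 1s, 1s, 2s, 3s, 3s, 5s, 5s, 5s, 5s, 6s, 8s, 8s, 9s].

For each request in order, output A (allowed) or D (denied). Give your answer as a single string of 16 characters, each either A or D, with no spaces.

Answer: AAAADAAAAAADAAAA

Derivation:
Simulating step by step:
  req#1 t=0s: ALLOW
  req#2 t=1s: ALLOW
  req#3 t=1s: ALLOW
  req#4 t=1s: ALLOW
  req#5 t=1s: DENY
  req#6 t=2s: ALLOW
  req#7 t=3s: ALLOW
  req#8 t=3s: ALLOW
  req#9 t=5s: ALLOW
  req#10 t=5s: ALLOW
  req#11 t=5s: ALLOW
  req#12 t=5s: DENY
  req#13 t=6s: ALLOW
  req#14 t=8s: ALLOW
  req#15 t=8s: ALLOW
  req#16 t=9s: ALLOW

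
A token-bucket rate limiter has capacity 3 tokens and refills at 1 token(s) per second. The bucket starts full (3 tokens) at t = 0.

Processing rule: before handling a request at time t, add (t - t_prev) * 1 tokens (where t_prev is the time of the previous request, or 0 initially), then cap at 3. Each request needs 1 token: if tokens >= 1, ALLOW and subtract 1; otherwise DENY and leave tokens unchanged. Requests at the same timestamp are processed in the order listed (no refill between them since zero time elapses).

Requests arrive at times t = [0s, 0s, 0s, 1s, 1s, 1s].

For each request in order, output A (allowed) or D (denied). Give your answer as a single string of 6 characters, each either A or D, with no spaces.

Answer: AAAADD

Derivation:
Simulating step by step:
  req#1 t=0s: ALLOW
  req#2 t=0s: ALLOW
  req#3 t=0s: ALLOW
  req#4 t=1s: ALLOW
  req#5 t=1s: DENY
  req#6 t=1s: DENY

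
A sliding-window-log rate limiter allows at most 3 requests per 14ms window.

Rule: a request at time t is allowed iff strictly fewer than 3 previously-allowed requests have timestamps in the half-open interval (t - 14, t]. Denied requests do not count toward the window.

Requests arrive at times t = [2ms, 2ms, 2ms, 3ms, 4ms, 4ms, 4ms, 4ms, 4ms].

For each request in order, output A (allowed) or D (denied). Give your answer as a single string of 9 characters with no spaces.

Answer: AAADDDDDD

Derivation:
Tracking allowed requests in the window:
  req#1 t=2ms: ALLOW
  req#2 t=2ms: ALLOW
  req#3 t=2ms: ALLOW
  req#4 t=3ms: DENY
  req#5 t=4ms: DENY
  req#6 t=4ms: DENY
  req#7 t=4ms: DENY
  req#8 t=4ms: DENY
  req#9 t=4ms: DENY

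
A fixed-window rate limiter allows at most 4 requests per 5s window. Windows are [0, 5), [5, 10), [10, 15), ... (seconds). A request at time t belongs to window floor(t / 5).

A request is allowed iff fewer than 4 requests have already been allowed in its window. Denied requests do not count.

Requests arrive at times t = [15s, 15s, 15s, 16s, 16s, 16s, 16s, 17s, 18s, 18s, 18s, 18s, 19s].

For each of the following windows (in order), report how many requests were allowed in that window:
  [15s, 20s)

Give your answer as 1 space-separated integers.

Processing requests:
  req#1 t=15s (window 3): ALLOW
  req#2 t=15s (window 3): ALLOW
  req#3 t=15s (window 3): ALLOW
  req#4 t=16s (window 3): ALLOW
  req#5 t=16s (window 3): DENY
  req#6 t=16s (window 3): DENY
  req#7 t=16s (window 3): DENY
  req#8 t=17s (window 3): DENY
  req#9 t=18s (window 3): DENY
  req#10 t=18s (window 3): DENY
  req#11 t=18s (window 3): DENY
  req#12 t=18s (window 3): DENY
  req#13 t=19s (window 3): DENY

Allowed counts by window: 4

Answer: 4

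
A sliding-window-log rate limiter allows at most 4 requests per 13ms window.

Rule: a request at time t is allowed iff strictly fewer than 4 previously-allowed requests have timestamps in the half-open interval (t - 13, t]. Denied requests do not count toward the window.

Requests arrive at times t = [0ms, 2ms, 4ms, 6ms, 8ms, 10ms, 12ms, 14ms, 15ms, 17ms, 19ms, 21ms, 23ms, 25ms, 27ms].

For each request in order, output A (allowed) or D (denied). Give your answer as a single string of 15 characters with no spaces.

Answer: AAAADDDAAAADDDA

Derivation:
Tracking allowed requests in the window:
  req#1 t=0ms: ALLOW
  req#2 t=2ms: ALLOW
  req#3 t=4ms: ALLOW
  req#4 t=6ms: ALLOW
  req#5 t=8ms: DENY
  req#6 t=10ms: DENY
  req#7 t=12ms: DENY
  req#8 t=14ms: ALLOW
  req#9 t=15ms: ALLOW
  req#10 t=17ms: ALLOW
  req#11 t=19ms: ALLOW
  req#12 t=21ms: DENY
  req#13 t=23ms: DENY
  req#14 t=25ms: DENY
  req#15 t=27ms: ALLOW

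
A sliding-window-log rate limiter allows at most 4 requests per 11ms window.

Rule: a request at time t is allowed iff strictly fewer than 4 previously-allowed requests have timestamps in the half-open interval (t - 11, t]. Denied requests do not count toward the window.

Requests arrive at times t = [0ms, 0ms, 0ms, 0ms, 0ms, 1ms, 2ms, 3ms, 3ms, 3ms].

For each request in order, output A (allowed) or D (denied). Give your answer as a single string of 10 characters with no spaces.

Tracking allowed requests in the window:
  req#1 t=0ms: ALLOW
  req#2 t=0ms: ALLOW
  req#3 t=0ms: ALLOW
  req#4 t=0ms: ALLOW
  req#5 t=0ms: DENY
  req#6 t=1ms: DENY
  req#7 t=2ms: DENY
  req#8 t=3ms: DENY
  req#9 t=3ms: DENY
  req#10 t=3ms: DENY

Answer: AAAADDDDDD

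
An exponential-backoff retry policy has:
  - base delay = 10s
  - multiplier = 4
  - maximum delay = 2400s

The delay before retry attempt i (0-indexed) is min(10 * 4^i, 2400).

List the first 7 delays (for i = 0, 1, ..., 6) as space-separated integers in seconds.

Answer: 10 40 160 640 2400 2400 2400

Derivation:
Computing each delay:
  i=0: min(10*4^0, 2400) = 10
  i=1: min(10*4^1, 2400) = 40
  i=2: min(10*4^2, 2400) = 160
  i=3: min(10*4^3, 2400) = 640
  i=4: min(10*4^4, 2400) = 2400
  i=5: min(10*4^5, 2400) = 2400
  i=6: min(10*4^6, 2400) = 2400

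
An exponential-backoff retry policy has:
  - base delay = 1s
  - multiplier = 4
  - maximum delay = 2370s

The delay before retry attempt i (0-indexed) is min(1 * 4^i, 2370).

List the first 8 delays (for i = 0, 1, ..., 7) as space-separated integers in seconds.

Computing each delay:
  i=0: min(1*4^0, 2370) = 1
  i=1: min(1*4^1, 2370) = 4
  i=2: min(1*4^2, 2370) = 16
  i=3: min(1*4^3, 2370) = 64
  i=4: min(1*4^4, 2370) = 256
  i=5: min(1*4^5, 2370) = 1024
  i=6: min(1*4^6, 2370) = 2370
  i=7: min(1*4^7, 2370) = 2370

Answer: 1 4 16 64 256 1024 2370 2370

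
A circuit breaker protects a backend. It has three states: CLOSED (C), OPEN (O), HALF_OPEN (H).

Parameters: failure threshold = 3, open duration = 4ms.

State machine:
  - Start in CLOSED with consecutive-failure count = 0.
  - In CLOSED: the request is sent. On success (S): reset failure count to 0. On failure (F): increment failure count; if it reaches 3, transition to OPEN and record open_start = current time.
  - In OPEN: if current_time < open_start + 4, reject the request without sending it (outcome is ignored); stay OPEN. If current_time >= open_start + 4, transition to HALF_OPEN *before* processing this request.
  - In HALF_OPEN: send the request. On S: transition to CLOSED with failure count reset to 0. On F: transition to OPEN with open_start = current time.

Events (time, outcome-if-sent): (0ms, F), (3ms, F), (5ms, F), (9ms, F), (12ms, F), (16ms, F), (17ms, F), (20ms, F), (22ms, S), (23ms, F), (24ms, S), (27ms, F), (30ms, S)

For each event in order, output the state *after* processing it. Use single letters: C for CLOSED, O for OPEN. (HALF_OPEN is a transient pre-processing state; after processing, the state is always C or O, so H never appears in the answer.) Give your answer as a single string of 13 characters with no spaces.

Answer: CCOOOOOOOOCCC

Derivation:
State after each event:
  event#1 t=0ms outcome=F: state=CLOSED
  event#2 t=3ms outcome=F: state=CLOSED
  event#3 t=5ms outcome=F: state=OPEN
  event#4 t=9ms outcome=F: state=OPEN
  event#5 t=12ms outcome=F: state=OPEN
  event#6 t=16ms outcome=F: state=OPEN
  event#7 t=17ms outcome=F: state=OPEN
  event#8 t=20ms outcome=F: state=OPEN
  event#9 t=22ms outcome=S: state=OPEN
  event#10 t=23ms outcome=F: state=OPEN
  event#11 t=24ms outcome=S: state=CLOSED
  event#12 t=27ms outcome=F: state=CLOSED
  event#13 t=30ms outcome=S: state=CLOSED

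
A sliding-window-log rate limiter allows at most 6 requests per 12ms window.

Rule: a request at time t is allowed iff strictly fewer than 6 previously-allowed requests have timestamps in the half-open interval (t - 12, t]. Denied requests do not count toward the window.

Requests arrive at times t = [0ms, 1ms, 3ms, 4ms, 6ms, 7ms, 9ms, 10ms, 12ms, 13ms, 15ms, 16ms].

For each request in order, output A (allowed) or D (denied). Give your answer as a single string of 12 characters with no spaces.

Tracking allowed requests in the window:
  req#1 t=0ms: ALLOW
  req#2 t=1ms: ALLOW
  req#3 t=3ms: ALLOW
  req#4 t=4ms: ALLOW
  req#5 t=6ms: ALLOW
  req#6 t=7ms: ALLOW
  req#7 t=9ms: DENY
  req#8 t=10ms: DENY
  req#9 t=12ms: ALLOW
  req#10 t=13ms: ALLOW
  req#11 t=15ms: ALLOW
  req#12 t=16ms: ALLOW

Answer: AAAAAADDAAAA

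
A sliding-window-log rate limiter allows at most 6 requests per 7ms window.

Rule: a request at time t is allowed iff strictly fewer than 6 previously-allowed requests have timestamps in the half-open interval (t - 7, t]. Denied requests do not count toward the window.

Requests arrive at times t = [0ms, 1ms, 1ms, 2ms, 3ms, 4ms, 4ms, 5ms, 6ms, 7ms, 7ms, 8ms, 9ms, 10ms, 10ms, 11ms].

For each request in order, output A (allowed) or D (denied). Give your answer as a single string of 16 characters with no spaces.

Tracking allowed requests in the window:
  req#1 t=0ms: ALLOW
  req#2 t=1ms: ALLOW
  req#3 t=1ms: ALLOW
  req#4 t=2ms: ALLOW
  req#5 t=3ms: ALLOW
  req#6 t=4ms: ALLOW
  req#7 t=4ms: DENY
  req#8 t=5ms: DENY
  req#9 t=6ms: DENY
  req#10 t=7ms: ALLOW
  req#11 t=7ms: DENY
  req#12 t=8ms: ALLOW
  req#13 t=9ms: ALLOW
  req#14 t=10ms: ALLOW
  req#15 t=10ms: ALLOW
  req#16 t=11ms: ALLOW

Answer: AAAAAADDDADAAAAA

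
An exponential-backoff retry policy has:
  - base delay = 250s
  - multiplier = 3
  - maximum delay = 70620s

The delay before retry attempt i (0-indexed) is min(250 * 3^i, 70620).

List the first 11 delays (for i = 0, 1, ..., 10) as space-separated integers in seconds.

Answer: 250 750 2250 6750 20250 60750 70620 70620 70620 70620 70620

Derivation:
Computing each delay:
  i=0: min(250*3^0, 70620) = 250
  i=1: min(250*3^1, 70620) = 750
  i=2: min(250*3^2, 70620) = 2250
  i=3: min(250*3^3, 70620) = 6750
  i=4: min(250*3^4, 70620) = 20250
  i=5: min(250*3^5, 70620) = 60750
  i=6: min(250*3^6, 70620) = 70620
  i=7: min(250*3^7, 70620) = 70620
  i=8: min(250*3^8, 70620) = 70620
  i=9: min(250*3^9, 70620) = 70620
  i=10: min(250*3^10, 70620) = 70620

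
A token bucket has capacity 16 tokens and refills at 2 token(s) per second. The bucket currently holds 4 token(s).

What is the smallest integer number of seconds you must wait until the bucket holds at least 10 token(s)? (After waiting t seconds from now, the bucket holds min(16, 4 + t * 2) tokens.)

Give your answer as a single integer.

Answer: 3

Derivation:
Need 4 + t * 2 >= 10, so t >= 6/2.
Smallest integer t = ceil(6/2) = 3.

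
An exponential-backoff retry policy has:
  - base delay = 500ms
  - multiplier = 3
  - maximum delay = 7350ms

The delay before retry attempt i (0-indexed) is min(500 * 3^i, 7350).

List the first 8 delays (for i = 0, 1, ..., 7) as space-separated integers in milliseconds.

Answer: 500 1500 4500 7350 7350 7350 7350 7350

Derivation:
Computing each delay:
  i=0: min(500*3^0, 7350) = 500
  i=1: min(500*3^1, 7350) = 1500
  i=2: min(500*3^2, 7350) = 4500
  i=3: min(500*3^3, 7350) = 7350
  i=4: min(500*3^4, 7350) = 7350
  i=5: min(500*3^5, 7350) = 7350
  i=6: min(500*3^6, 7350) = 7350
  i=7: min(500*3^7, 7350) = 7350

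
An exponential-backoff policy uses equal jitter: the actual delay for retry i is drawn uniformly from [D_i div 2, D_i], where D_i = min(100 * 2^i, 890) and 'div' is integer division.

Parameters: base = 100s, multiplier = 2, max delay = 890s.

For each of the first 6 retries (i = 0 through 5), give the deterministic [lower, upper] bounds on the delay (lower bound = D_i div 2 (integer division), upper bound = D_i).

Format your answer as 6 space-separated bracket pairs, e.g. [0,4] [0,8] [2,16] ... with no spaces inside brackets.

Computing bounds per retry:
  i=0: D_i=min(100*2^0,890)=100, bounds=[50,100]
  i=1: D_i=min(100*2^1,890)=200, bounds=[100,200]
  i=2: D_i=min(100*2^2,890)=400, bounds=[200,400]
  i=3: D_i=min(100*2^3,890)=800, bounds=[400,800]
  i=4: D_i=min(100*2^4,890)=890, bounds=[445,890]
  i=5: D_i=min(100*2^5,890)=890, bounds=[445,890]

Answer: [50,100] [100,200] [200,400] [400,800] [445,890] [445,890]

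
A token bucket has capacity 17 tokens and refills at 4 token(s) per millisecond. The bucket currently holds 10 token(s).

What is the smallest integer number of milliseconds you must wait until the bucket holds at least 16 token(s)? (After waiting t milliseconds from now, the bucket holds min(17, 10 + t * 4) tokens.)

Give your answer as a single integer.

Need 10 + t * 4 >= 16, so t >= 6/4.
Smallest integer t = ceil(6/4) = 2.

Answer: 2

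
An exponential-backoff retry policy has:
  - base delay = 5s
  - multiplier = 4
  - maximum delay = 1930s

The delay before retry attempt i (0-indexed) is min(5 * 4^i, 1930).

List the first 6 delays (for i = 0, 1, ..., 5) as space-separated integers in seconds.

Computing each delay:
  i=0: min(5*4^0, 1930) = 5
  i=1: min(5*4^1, 1930) = 20
  i=2: min(5*4^2, 1930) = 80
  i=3: min(5*4^3, 1930) = 320
  i=4: min(5*4^4, 1930) = 1280
  i=5: min(5*4^5, 1930) = 1930

Answer: 5 20 80 320 1280 1930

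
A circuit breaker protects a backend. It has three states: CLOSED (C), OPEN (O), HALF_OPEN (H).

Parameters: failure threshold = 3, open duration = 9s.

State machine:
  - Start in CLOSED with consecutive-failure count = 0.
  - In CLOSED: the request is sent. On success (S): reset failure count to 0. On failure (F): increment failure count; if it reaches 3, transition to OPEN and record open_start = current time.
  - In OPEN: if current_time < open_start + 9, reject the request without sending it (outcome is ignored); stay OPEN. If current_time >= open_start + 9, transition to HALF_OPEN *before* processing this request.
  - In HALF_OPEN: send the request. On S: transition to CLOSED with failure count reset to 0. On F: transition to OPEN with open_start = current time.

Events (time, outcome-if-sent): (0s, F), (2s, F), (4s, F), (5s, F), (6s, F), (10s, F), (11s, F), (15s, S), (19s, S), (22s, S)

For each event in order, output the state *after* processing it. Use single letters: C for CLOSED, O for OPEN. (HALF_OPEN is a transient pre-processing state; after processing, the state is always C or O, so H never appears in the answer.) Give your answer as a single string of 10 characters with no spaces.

Answer: CCOOOOOCCC

Derivation:
State after each event:
  event#1 t=0s outcome=F: state=CLOSED
  event#2 t=2s outcome=F: state=CLOSED
  event#3 t=4s outcome=F: state=OPEN
  event#4 t=5s outcome=F: state=OPEN
  event#5 t=6s outcome=F: state=OPEN
  event#6 t=10s outcome=F: state=OPEN
  event#7 t=11s outcome=F: state=OPEN
  event#8 t=15s outcome=S: state=CLOSED
  event#9 t=19s outcome=S: state=CLOSED
  event#10 t=22s outcome=S: state=CLOSED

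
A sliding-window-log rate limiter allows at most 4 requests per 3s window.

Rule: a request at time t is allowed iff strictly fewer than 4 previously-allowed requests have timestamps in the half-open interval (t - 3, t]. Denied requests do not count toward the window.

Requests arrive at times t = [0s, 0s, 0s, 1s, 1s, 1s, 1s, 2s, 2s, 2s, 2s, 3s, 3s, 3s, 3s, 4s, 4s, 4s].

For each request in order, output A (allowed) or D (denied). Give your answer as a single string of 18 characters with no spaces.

Answer: AAAADDDDDDDAAADADD

Derivation:
Tracking allowed requests in the window:
  req#1 t=0s: ALLOW
  req#2 t=0s: ALLOW
  req#3 t=0s: ALLOW
  req#4 t=1s: ALLOW
  req#5 t=1s: DENY
  req#6 t=1s: DENY
  req#7 t=1s: DENY
  req#8 t=2s: DENY
  req#9 t=2s: DENY
  req#10 t=2s: DENY
  req#11 t=2s: DENY
  req#12 t=3s: ALLOW
  req#13 t=3s: ALLOW
  req#14 t=3s: ALLOW
  req#15 t=3s: DENY
  req#16 t=4s: ALLOW
  req#17 t=4s: DENY
  req#18 t=4s: DENY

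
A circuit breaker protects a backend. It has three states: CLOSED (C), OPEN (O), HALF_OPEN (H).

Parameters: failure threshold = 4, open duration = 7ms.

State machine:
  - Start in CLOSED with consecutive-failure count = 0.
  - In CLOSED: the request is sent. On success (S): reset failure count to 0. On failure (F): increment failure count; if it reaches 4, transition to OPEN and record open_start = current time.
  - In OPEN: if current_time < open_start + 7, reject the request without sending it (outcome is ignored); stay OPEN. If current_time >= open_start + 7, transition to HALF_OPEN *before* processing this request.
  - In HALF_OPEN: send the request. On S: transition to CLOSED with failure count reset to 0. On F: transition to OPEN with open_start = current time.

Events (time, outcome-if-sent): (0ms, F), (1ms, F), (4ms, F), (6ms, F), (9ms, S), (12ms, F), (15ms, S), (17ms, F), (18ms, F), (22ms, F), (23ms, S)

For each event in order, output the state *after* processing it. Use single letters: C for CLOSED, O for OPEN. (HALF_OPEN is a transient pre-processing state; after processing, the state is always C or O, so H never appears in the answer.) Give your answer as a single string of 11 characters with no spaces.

Answer: CCCOOOCCCCC

Derivation:
State after each event:
  event#1 t=0ms outcome=F: state=CLOSED
  event#2 t=1ms outcome=F: state=CLOSED
  event#3 t=4ms outcome=F: state=CLOSED
  event#4 t=6ms outcome=F: state=OPEN
  event#5 t=9ms outcome=S: state=OPEN
  event#6 t=12ms outcome=F: state=OPEN
  event#7 t=15ms outcome=S: state=CLOSED
  event#8 t=17ms outcome=F: state=CLOSED
  event#9 t=18ms outcome=F: state=CLOSED
  event#10 t=22ms outcome=F: state=CLOSED
  event#11 t=23ms outcome=S: state=CLOSED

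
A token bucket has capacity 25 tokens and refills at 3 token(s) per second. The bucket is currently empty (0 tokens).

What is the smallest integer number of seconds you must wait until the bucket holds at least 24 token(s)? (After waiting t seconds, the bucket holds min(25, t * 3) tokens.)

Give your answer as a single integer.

Answer: 8

Derivation:
Need t * 3 >= 24, so t >= 24/3.
Smallest integer t = ceil(24/3) = 8.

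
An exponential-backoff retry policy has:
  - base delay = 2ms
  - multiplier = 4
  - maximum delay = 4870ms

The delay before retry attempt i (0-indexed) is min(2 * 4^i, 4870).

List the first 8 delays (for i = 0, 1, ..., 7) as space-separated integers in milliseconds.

Computing each delay:
  i=0: min(2*4^0, 4870) = 2
  i=1: min(2*4^1, 4870) = 8
  i=2: min(2*4^2, 4870) = 32
  i=3: min(2*4^3, 4870) = 128
  i=4: min(2*4^4, 4870) = 512
  i=5: min(2*4^5, 4870) = 2048
  i=6: min(2*4^6, 4870) = 4870
  i=7: min(2*4^7, 4870) = 4870

Answer: 2 8 32 128 512 2048 4870 4870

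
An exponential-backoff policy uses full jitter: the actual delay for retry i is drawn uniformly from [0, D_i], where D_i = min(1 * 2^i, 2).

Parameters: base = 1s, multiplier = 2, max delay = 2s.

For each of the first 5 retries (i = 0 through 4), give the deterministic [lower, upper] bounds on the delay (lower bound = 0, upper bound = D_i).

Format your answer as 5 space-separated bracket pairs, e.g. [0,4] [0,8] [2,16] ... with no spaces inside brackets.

Answer: [0,1] [0,2] [0,2] [0,2] [0,2]

Derivation:
Computing bounds per retry:
  i=0: D_i=min(1*2^0,2)=1, bounds=[0,1]
  i=1: D_i=min(1*2^1,2)=2, bounds=[0,2]
  i=2: D_i=min(1*2^2,2)=2, bounds=[0,2]
  i=3: D_i=min(1*2^3,2)=2, bounds=[0,2]
  i=4: D_i=min(1*2^4,2)=2, bounds=[0,2]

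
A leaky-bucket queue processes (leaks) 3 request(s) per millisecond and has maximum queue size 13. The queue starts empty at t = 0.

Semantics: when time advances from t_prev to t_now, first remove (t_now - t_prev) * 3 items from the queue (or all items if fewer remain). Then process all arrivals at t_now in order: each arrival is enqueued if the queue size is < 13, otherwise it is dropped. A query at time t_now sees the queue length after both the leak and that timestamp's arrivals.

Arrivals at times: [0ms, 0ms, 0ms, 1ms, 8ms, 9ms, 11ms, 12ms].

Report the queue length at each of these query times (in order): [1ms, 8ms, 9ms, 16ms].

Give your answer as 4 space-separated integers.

Answer: 1 1 1 0

Derivation:
Queue lengths at query times:
  query t=1ms: backlog = 1
  query t=8ms: backlog = 1
  query t=9ms: backlog = 1
  query t=16ms: backlog = 0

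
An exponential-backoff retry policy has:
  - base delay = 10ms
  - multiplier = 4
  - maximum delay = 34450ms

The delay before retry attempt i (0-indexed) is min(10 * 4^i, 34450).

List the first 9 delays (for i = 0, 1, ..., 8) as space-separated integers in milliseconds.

Answer: 10 40 160 640 2560 10240 34450 34450 34450

Derivation:
Computing each delay:
  i=0: min(10*4^0, 34450) = 10
  i=1: min(10*4^1, 34450) = 40
  i=2: min(10*4^2, 34450) = 160
  i=3: min(10*4^3, 34450) = 640
  i=4: min(10*4^4, 34450) = 2560
  i=5: min(10*4^5, 34450) = 10240
  i=6: min(10*4^6, 34450) = 34450
  i=7: min(10*4^7, 34450) = 34450
  i=8: min(10*4^8, 34450) = 34450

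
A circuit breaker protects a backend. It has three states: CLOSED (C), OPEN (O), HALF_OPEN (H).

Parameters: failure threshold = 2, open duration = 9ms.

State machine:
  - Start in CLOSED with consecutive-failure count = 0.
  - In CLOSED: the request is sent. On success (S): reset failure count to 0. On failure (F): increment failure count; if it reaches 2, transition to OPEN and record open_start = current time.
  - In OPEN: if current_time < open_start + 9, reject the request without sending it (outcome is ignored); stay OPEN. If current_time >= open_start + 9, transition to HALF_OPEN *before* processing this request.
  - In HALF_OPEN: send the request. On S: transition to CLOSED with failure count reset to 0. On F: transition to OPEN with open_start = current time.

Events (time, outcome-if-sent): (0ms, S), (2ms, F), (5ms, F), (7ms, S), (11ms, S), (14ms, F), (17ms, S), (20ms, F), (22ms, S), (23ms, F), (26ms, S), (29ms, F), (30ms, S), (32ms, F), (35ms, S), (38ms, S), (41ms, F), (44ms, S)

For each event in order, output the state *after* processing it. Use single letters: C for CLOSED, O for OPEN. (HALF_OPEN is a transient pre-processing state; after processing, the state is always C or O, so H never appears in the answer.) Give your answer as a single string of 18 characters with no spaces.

Answer: CCOOOOOOOOOOOOOOOO

Derivation:
State after each event:
  event#1 t=0ms outcome=S: state=CLOSED
  event#2 t=2ms outcome=F: state=CLOSED
  event#3 t=5ms outcome=F: state=OPEN
  event#4 t=7ms outcome=S: state=OPEN
  event#5 t=11ms outcome=S: state=OPEN
  event#6 t=14ms outcome=F: state=OPEN
  event#7 t=17ms outcome=S: state=OPEN
  event#8 t=20ms outcome=F: state=OPEN
  event#9 t=22ms outcome=S: state=OPEN
  event#10 t=23ms outcome=F: state=OPEN
  event#11 t=26ms outcome=S: state=OPEN
  event#12 t=29ms outcome=F: state=OPEN
  event#13 t=30ms outcome=S: state=OPEN
  event#14 t=32ms outcome=F: state=OPEN
  event#15 t=35ms outcome=S: state=OPEN
  event#16 t=38ms outcome=S: state=OPEN
  event#17 t=41ms outcome=F: state=OPEN
  event#18 t=44ms outcome=S: state=OPEN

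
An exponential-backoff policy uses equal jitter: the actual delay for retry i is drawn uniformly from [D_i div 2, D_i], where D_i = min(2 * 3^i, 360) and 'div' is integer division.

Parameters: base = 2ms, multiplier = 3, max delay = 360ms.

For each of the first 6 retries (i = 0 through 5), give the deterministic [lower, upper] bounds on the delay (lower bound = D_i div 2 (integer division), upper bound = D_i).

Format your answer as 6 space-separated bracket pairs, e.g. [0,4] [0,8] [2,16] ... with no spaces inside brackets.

Computing bounds per retry:
  i=0: D_i=min(2*3^0,360)=2, bounds=[1,2]
  i=1: D_i=min(2*3^1,360)=6, bounds=[3,6]
  i=2: D_i=min(2*3^2,360)=18, bounds=[9,18]
  i=3: D_i=min(2*3^3,360)=54, bounds=[27,54]
  i=4: D_i=min(2*3^4,360)=162, bounds=[81,162]
  i=5: D_i=min(2*3^5,360)=360, bounds=[180,360]

Answer: [1,2] [3,6] [9,18] [27,54] [81,162] [180,360]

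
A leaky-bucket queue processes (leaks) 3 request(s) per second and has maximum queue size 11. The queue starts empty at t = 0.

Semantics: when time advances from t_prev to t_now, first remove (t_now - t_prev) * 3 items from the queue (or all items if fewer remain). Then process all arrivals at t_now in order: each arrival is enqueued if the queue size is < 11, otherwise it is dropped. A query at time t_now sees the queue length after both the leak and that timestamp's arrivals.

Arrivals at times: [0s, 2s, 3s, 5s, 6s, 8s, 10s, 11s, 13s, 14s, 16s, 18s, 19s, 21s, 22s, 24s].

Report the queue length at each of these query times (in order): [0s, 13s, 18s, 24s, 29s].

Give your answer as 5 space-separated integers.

Answer: 1 1 1 1 0

Derivation:
Queue lengths at query times:
  query t=0s: backlog = 1
  query t=13s: backlog = 1
  query t=18s: backlog = 1
  query t=24s: backlog = 1
  query t=29s: backlog = 0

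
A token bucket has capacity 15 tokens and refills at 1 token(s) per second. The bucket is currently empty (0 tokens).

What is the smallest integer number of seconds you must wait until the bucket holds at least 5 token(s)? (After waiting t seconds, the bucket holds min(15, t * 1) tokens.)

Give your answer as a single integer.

Need t * 1 >= 5, so t >= 5/1.
Smallest integer t = ceil(5/1) = 5.

Answer: 5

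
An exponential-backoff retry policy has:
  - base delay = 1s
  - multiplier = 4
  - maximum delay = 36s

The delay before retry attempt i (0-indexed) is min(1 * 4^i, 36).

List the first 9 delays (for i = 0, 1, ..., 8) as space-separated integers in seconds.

Computing each delay:
  i=0: min(1*4^0, 36) = 1
  i=1: min(1*4^1, 36) = 4
  i=2: min(1*4^2, 36) = 16
  i=3: min(1*4^3, 36) = 36
  i=4: min(1*4^4, 36) = 36
  i=5: min(1*4^5, 36) = 36
  i=6: min(1*4^6, 36) = 36
  i=7: min(1*4^7, 36) = 36
  i=8: min(1*4^8, 36) = 36

Answer: 1 4 16 36 36 36 36 36 36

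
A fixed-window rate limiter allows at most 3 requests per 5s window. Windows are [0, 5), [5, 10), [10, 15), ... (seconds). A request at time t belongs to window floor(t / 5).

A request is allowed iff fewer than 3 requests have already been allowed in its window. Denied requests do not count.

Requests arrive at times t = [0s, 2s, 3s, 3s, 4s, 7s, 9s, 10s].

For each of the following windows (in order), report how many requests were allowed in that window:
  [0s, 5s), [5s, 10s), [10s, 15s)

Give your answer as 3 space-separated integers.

Processing requests:
  req#1 t=0s (window 0): ALLOW
  req#2 t=2s (window 0): ALLOW
  req#3 t=3s (window 0): ALLOW
  req#4 t=3s (window 0): DENY
  req#5 t=4s (window 0): DENY
  req#6 t=7s (window 1): ALLOW
  req#7 t=9s (window 1): ALLOW
  req#8 t=10s (window 2): ALLOW

Allowed counts by window: 3 2 1

Answer: 3 2 1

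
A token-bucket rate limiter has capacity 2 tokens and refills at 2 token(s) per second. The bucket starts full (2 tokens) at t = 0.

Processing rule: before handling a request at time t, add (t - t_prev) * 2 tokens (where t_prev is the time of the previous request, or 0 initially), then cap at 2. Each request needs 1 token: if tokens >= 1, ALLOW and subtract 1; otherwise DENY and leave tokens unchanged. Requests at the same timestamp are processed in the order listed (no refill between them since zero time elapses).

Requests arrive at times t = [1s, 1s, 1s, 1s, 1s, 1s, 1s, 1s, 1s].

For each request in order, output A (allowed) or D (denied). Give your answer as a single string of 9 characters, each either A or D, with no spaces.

Simulating step by step:
  req#1 t=1s: ALLOW
  req#2 t=1s: ALLOW
  req#3 t=1s: DENY
  req#4 t=1s: DENY
  req#5 t=1s: DENY
  req#6 t=1s: DENY
  req#7 t=1s: DENY
  req#8 t=1s: DENY
  req#9 t=1s: DENY

Answer: AADDDDDDD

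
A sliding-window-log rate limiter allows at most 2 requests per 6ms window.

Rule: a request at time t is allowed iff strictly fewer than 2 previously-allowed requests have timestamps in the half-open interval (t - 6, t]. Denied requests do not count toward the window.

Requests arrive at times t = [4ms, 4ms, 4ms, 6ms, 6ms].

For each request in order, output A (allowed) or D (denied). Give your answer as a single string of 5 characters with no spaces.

Tracking allowed requests in the window:
  req#1 t=4ms: ALLOW
  req#2 t=4ms: ALLOW
  req#3 t=4ms: DENY
  req#4 t=6ms: DENY
  req#5 t=6ms: DENY

Answer: AADDD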